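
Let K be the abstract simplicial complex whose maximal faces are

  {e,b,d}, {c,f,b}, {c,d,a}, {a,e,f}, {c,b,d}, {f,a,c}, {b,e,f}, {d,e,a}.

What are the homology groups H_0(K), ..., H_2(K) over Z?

H_0 = Z,  H_1 = 0,  H_2 = Z.

Order the vertices as a < b < c < d < e < f. Listing each simplex with vertices in this order, K has dimension 2 with simplices:

  0-simplices (6): a, b, c, d, e, f
  1-simplices (12): ac, ad, ae, af, bc, bd, be, bf, cd, cf, de, ef
  2-simplices (8): acd, acf, ade, aef, bcd, bcf, bde, bef

so the chain groups are C_0 ≅ Z^6, C_1 ≅ Z^12, C_2 ≅ Z^8.

The boundary map ∂_1: C_1 → C_0 maps an edge to its endpoints' difference, ∂[p,q] = q − p.
The 6×12 boundary matrix has rank 5 and Smith normal form diag(1,1,1,1,1).

The boundary map ∂_2: C_2 → C_1 maps a triangle to the signed sum of its edges. For instance
  ∂bef = ef − bf + be,
  ∂ade = de − ae + ad.
This gives a 12×8 integer matrix of rank 7; reducing to Smith normal form yields diagonal entries (1,1,1,1,1,1,1).

Reading off H_k = ker ∂_k / im ∂_{k+1}:

  H_0: rank C_0 − rank ∂_1 = 6 − 5 = 1, and the invariant factors of ∂_1 are all 1, so H_0 = Z.
  H_1: rank ker ∂_1 − rank ∂_2 = (12 − 5) − 7 = 0, and the invariant factors of ∂_2 are all 1, so H_1 = 0.
  H_2: rank ker ∂_2 − rank ∂_3 = (8 − 7) − 0 = 1, and there is no ∂_3, so H_2 = Z.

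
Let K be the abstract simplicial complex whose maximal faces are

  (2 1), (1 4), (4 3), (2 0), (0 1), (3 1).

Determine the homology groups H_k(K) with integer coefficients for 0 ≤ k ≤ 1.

Fix the vertex order 0 < 1 < 2 < 3 < 4 and write every simplex with vertices in increasing order. Then dim K = 1 and the simplices of K are:

  0-simplices (5): [0], [1], [2], [3], [4]
  1-simplices (6): [0,1], [0,2], [1,2], [1,3], [1,4], [3,4]

so the chain groups are C_0 ≅ Z^5, C_1 ≅ Z^6.

The boundary map ∂_1: C_1 → C_0 sends each edge [p,q] (with p < q) to q − p.
The resulting 5×6 matrix has rank 4, and its Smith normal form has invariant factors (1,1,1,1).

Computing H_k = (kernel of ∂_k) / (image of ∂_{k+1}):

  H_0: rank C_0 − rank ∂_1 = 5 − 4 = 1, and the invariant factors of ∂_1 are all 1, so H_0 = Z.
  H_1: rank ker ∂_1 − rank ∂_2 = (6 − 4) − 0 = 2, and there is no ∂_2, so H_1 = Z^2.

As a check, the Euler characteristic is 5 − 6 = -1, which agrees with 1 − 2 = -1.
(K is a triangulation of a wedge of 2 circles.)

H_0 = Z,  H_1 = Z^2.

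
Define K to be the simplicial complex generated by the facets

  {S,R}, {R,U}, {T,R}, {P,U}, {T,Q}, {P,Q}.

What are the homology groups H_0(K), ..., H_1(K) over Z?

Order the vertices as P < Q < R < S < T < U. Listing each simplex with vertices in this order, K has dimension 1 with simplices:

  0-simplices (6): P, Q, R, S, T, U
  1-simplices (6): PQ, PU, QT, RS, RT, RU

Hence C_0 ≅ Z^6, C_1 ≅ Z^6.

∂_1: C_1 → C_0 is given by ∂[p,q] = [q] − [p]. For instance
  ∂RS = S − R.
As a 6×6 matrix over Z this has rank 5, with invariant factors (1,1,1,1,1).

Now H_k = ker ∂_k / im ∂_{k+1}, so:

  H_0: rank C_0 − rank ∂_1 = 6 − 5 = 1, and the invariant factors of ∂_1 are all 1, so H_0 ≅ Z.
  H_1: rank ker ∂_1 − rank ∂_2 = (6 − 5) − 0 = 1, and there is no ∂_2, so H_1 ≅ Z.

H_0 ≅ Z,  H_1 ≅ Z.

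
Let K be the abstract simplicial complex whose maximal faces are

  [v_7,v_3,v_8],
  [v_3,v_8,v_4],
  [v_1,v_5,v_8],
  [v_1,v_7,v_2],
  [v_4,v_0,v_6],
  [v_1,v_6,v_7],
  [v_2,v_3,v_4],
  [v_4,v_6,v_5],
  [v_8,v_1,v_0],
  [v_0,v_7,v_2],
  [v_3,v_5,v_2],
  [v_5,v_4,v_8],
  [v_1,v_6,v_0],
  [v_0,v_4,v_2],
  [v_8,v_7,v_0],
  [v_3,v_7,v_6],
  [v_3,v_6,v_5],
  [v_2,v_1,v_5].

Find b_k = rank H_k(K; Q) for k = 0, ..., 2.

K has 9 vertices, 27 edges, 18 triangles.
rank ∂_0 = 0, rank ∂_1 = 8 ⇒ b_0 = 9 − 0 − 8 = 1; all invariant factors of ∂_1 are 1 so no torsion. So H_0 = Z.
rank ∂_1 = 8, rank ∂_2 = 18 ⇒ b_1 = 27 − 8 − 18 = 1; ∂_2 has invariant factor(s) [2] giving torsion. So H_1 = Z ⊕ Z/2.
rank ∂_2 = 18, rank ∂_3 = 0 ⇒ b_2 = 18 − 18 − 0 = 0. So H_2 = 0.

b_0 = 1, b_1 = 1, b_2 = 0.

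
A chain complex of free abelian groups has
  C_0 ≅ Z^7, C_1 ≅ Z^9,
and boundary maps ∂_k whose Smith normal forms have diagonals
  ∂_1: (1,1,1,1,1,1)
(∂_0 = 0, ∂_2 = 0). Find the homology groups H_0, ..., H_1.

H_0: b_0 = 7 − 0 − 6 = 1; torsion from ∂_1 factors > 1: none. So H_0 = Z.
H_1: b_1 = 9 − 6 − 0 = 3; torsion from ∂_2 factors > 1: none. So H_1 = Z^3.

H_0 = Z,  H_1 = Z^3.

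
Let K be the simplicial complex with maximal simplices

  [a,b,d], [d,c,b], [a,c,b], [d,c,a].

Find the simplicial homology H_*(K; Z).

Order the vertices as a < b < c < d. Listing each simplex with vertices in this order, K has dimension 2 with simplices:

  0-simplices (4): a, b, c, d
  1-simplices (6): ab, ac, ad, bc, bd, cd
  2-simplices (4): abc, abd, acd, bcd

so the chain groups are C_0 ≅ Z^4, C_1 ≅ Z^6, C_2 ≅ Z^4.

Boundary ∂_1: C_1 → C_0 sends each edge [p,q] (with p < q) to q − p.
The 4×6 boundary matrix has rank 3 and Smith normal form diag(1,1,1).

∂_2: C_2 → C_1 sends each 2-simplex [p,q,r] to [q,r] − [p,r] + [p,q]. For instance
  ∂abd = bd − ad + ab,
  ∂abc = bc − ac + ab.
As a 6×4 matrix over Z this has rank 3, with invariant factors (1,1,1).

Now H_k = ker ∂_k / im ∂_{k+1}, so:

  H_0: rank C_0 − rank ∂_1 = 4 − 3 = 1, and the invariant factors of ∂_1 are all 1, so H_0 = Z.
  H_1: rank ker ∂_1 − rank ∂_2 = (6 − 3) − 3 = 0, and the invariant factors of ∂_2 are all 1, so H_1 = 0.
  H_2: rank ker ∂_2 − rank ∂_3 = (4 − 3) − 0 = 1, and there is no ∂_3, so H_2 = Z.

As a check, the Euler characteristic is 4 − 6 + 4 = 2, which agrees with 1 − 0 + 1 = 2.
(K is a triangulation of the 2-sphere S^2.)

H_0 ≅ Z,  H_1 = 0,  H_2 ≅ Z.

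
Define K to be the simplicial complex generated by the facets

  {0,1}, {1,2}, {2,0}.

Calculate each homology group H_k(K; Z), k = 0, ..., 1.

H_0 ≅ Z,  H_1 ≅ Z.

Order the vertices as 0 < 1 < 2. Listing each simplex with vertices in this order, K has dimension 1 with simplices:

  0-simplices (3): [0], [1], [2]
  1-simplices (3): [0,1], [0,2], [1,2]

giving chain groups C_0 ≅ Z^3, C_1 ≅ Z^3.

Boundary ∂_1: C_1 → C_0 maps an edge to its endpoints' difference, ∂[p,q] = q − p.
The resulting 3×3 matrix has rank 2, and its Smith normal form has invariant factors (1,1).

Now H_k = ker ∂_k / im ∂_{k+1}, so:

  H_0: rank C_0 − rank ∂_1 = 3 − 2 = 1, and the invariant factors of ∂_1 are all 1, so H_0 = Z.
  H_1: rank ker ∂_1 − rank ∂_2 = (3 − 2) − 0 = 1, and there is no ∂_2, so H_1 = Z.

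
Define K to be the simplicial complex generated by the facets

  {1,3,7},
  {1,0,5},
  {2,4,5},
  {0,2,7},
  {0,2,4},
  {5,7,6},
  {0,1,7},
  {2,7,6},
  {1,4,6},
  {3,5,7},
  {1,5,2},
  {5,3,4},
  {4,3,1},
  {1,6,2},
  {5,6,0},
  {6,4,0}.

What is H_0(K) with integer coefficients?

H_0 ≅ Z.

Order the vertices as 0 < 1 < 2 < 3 < 4 < 5 < 6 < 7. Listing each simplex with vertices in this order, K has dimension 2 with simplices:

  0-simplices (8): [0], [1], [2], [3], [4], [5], [6], [7]
  1-simplices (24): (24 of them)
  2-simplices (16): [0,1,5], [0,1,7], [0,2,4], [0,2,7], [0,4,6], [0,5,6], [1,2,5], [1,2,6], [1,3,4], [1,3,7], [1,4,6], [2,4,5], [2,6,7], [3,4,5], [3,5,7], [5,6,7]

Hence C_0 ≅ Z^8, C_1 ≅ Z^24, C_2 ≅ Z^16.

Boundary ∂_1: C_1 → C_0 maps an edge to its endpoints' difference, ∂[p,q] = q − p. For instance
  ∂[3,5] = [5] − [3].
The resulting 8×24 matrix has rank 7, and its Smith normal form has invariant factors (1,1,1,1,1,1,1).

The boundary map ∂_2: C_2 → C_1 maps a triangle to the signed sum of its edges. For instance
  ∂[0,1,5] = [1,5] − [0,5] + [0,1],
  ∂[1,3,4] = [3,4] − [1,4] + [1,3].
This gives a 24×16 integer matrix of rank 15; reducing to Smith normal form yields diagonal entries (1,1,1,1,1,1,1,1,1,1,1,1,1,1,1).

Reading off H_k = ker ∂_k / im ∂_{k+1}:

  H_0: rank C_0 − rank ∂_1 = 8 − 7 = 1, and the invariant factors of ∂_1 are all 1, so H_0 = Z.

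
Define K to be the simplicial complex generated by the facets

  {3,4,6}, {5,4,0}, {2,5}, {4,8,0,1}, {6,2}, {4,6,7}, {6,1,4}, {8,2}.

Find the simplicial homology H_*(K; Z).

H_0 = Z,  H_1 = Z^2,  H_2 = 0,  H_3 = 0.

We work with the vertex ordering 0 < 1 < 2 < 3 < 4 < 5 < 6 < 7 < 8. The simplices of K, each written with vertices in increasing order, are:

  0-simplices (9): [0], [1], [2], [3], [4], [5], [6], [7], [8]
  1-simplices (17): [0,1], [0,4], [0,5], [0,8], [1,4], [1,6], [1,8], [2,5], [2,6], [2,8], [3,4], [3,6], [4,5], [4,6], [4,7], [4,8], [6,7]
  2-simplices (8): [0,1,4], [0,1,8], [0,4,5], [0,4,8], [1,4,6], [1,4,8], [3,4,6], [4,6,7]
  3-simplices (1): [0,1,4,8]

so the chain groups are C_0 ≅ Z^9, C_1 ≅ Z^17, C_2 ≅ Z^8, C_3 ≅ Z^1.

∂_1: C_1 → C_0 is given by ∂[p,q] = [q] − [p]. For instance
  ∂[0,8] = [8] − [0].
The 9×17 boundary matrix has rank 8 and Smith normal form diag(1,1,1,1,1,1,1,1).

∂_2: C_2 → C_1 acts by ∂[p,q,r] = [q,r] − [p,r] + [p,q]. For instance
  ∂[1,4,8] = [4,8] − [1,8] + [1,4],
  ∂[3,4,6] = [4,6] − [3,6] + [3,4].
The resulting 17×8 matrix has rank 7, and its Smith normal form has invariant factors (1,1,1,1,1,1,1).

∂_3: C_3 → C_2 sends each 3-simplex σ to the alternating sum Σ_i (−1)^i (σ with its i-th vertex removed). For instance
  ∂[0,1,4,8] = [1,4,8] − [0,4,8] + [0,1,8] − [0,1,4].
The resulting 8×1 matrix has rank 1, and its Smith normal form has invariant factors (1).

Now H_k = ker ∂_k / im ∂_{k+1}, so:

  H_0: rank C_0 − rank ∂_1 = 9 − 8 = 1, and the invariant factors of ∂_1 are all 1, so H_0 = Z.
  H_1: rank ker ∂_1 − rank ∂_2 = (17 − 8) − 7 = 2, and the invariant factors of ∂_2 are all 1, so H_1 = Z^2.
  H_2: rank ker ∂_2 − rank ∂_3 = (8 − 7) − 1 = 0, and the invariant factors of ∂_3 are all 1, so H_2 = 0.
  H_3: rank ker ∂_3 − rank ∂_4 = (1 − 1) − 0 = 0, and there is no ∂_4, so H_3 = 0.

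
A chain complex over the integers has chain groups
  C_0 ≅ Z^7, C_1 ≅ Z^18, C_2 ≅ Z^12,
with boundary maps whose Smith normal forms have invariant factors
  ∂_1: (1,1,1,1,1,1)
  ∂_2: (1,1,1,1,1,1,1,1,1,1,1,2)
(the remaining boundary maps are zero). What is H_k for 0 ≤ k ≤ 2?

H_0 = Z,  H_1 = Z/2,  H_2 = 0.

H_0: b_0 = 7 − 0 − 6 = 1; torsion from ∂_1 factors > 1: none. So H_0 = Z.
H_1: b_1 = 18 − 6 − 12 = 0; torsion from ∂_2 factors > 1: [2]. So H_1 = Z/2.
H_2: b_2 = 12 − 12 − 0 = 0; torsion from ∂_3 factors > 1: none. So H_2 = 0.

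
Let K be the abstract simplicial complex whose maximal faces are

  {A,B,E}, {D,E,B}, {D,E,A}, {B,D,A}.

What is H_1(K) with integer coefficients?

H_1 ≅ 0.

We work with the vertex ordering A < B < D < E. The simplices of K, each written with vertices in increasing order, are:

  0-simplices (4): A, B, D, E
  1-simplices (6): AB, AD, AE, BD, BE, DE
  2-simplices (4): ABD, ABE, ADE, BDE

so the chain groups are C_0 ≅ Z^4, C_1 ≅ Z^6, C_2 ≅ Z^4.

∂_1: C_1 → C_0 maps an edge to its endpoints' difference, ∂[p,q] = q − p. For instance
  ∂AE = E − A.
The resulting 4×6 matrix has rank 3, and its Smith normal form has invariant factors (1,1,1).

The boundary map ∂_2: C_2 → C_1 maps a triangle to the signed sum of its edges. For instance
  ∂ABE = BE − AE + AB,
  ∂BDE = DE − BE + BD.
The resulting 6×4 matrix has rank 3, and its Smith normal form has invariant factors (1,1,1).

Computing H_k = (kernel of ∂_k) / (image of ∂_{k+1}):

  H_1: rank ker ∂_1 − rank ∂_2 = (6 − 3) − 3 = 0, and the invariant factors of ∂_2 are all 1, so H_1 ≅ 0.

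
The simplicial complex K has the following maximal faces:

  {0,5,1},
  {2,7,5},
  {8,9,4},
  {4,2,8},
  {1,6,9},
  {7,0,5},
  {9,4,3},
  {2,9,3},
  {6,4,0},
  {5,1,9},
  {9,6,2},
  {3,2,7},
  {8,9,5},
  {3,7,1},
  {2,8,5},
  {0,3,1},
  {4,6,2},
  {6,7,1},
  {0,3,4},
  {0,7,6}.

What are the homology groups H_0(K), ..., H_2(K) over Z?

H_0 ≅ Z,  H_1 ≅ Z ⊕ Z/2,  H_2 = 0.

Fix the vertex order 0 < 1 < 2 < 3 < 4 < 5 < 6 < 7 < 8 < 9 and write every simplex with vertices in increasing order. Then dim K = 2 and the simplices of K are:

  0-simplices (10): [0], [1], [2], [3], [4], [5], [6], [7], [8], [9]
  1-simplices (30): (30 of them)
  2-simplices (20): (20 of them)

giving chain groups C_0 ≅ Z^10, C_1 ≅ Z^30, C_2 ≅ Z^20.

∂_1: C_1 → C_0 sends each edge [p,q] (with p < q) to q − p. For instance
  ∂[3,7] = [7] − [3].
This gives a 10×30 integer matrix of rank 9; reducing to Smith normal form yields diagonal entries (1,1,1,1,1,1,1,1,1).

The boundary map ∂_2: C_2 → C_1 maps a triangle to the signed sum of its edges. For instance
  ∂[1,6,9] = [6,9] − [1,9] + [1,6],
  ∂[0,6,7] = [6,7] − [0,7] + [0,6].
The 30×20 boundary matrix has rank 20 and Smith normal form diag(1,1,1,1,1,1,1,1,1,1,1,1,1,1,1,1,1,1,1,2).

From H_k ≅ ker(∂_k) / im(∂_{k+1}) we obtain:

  H_0: rank C_0 − rank ∂_1 = 10 − 9 = 1, and the invariant factors of ∂_1 are all 1, so H_0 = Z.
  H_1: rank ker ∂_1 − rank ∂_2 = (30 − 9) − 20 = 1, and ∂_2 has invariant factor 2 > 1, so H_1 = Z ⊕ Z/2.
  H_2: rank ker ∂_2 − rank ∂_3 = (20 − 20) − 0 = 0, and there is no ∂_3, so H_2 = 0.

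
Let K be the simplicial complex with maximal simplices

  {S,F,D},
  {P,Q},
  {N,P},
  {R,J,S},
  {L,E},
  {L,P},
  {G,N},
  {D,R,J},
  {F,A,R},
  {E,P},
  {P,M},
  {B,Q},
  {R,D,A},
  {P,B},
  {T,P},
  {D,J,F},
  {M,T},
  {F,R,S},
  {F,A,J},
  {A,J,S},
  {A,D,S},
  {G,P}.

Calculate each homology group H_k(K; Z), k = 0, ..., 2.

H_0 ≅ Z^2,  H_1 ≅ Z^4 × Z/2,  H_2 = 0.

Order the vertices as A < B < D < E < F < G < J < L < M < N < P < Q < R < S < T. Listing each simplex with vertices in this order, K has dimension 2 with simplices:

  0-simplices (15): A, B, D, E, F, G, J, L, M, N, P, Q, R, S, T
  1-simplices (27): AD, AF, AJ, AR, AS, BP, BQ, DF, DJ, DR, DS, EL, EP, FJ, FR, FS, GN, GP, JR, JS, LP, MP, MT, NP, PQ, PT, RS
  2-simplices (10): ADR, ADS, AFJ, AFR, AJS, DFJ, DFS, DJR, FRS, JRS

giving chain groups C_0 ≅ Z^15, C_1 ≅ Z^27, C_2 ≅ Z^10.

∂_1: C_1 → C_0 sends each edge [p,q] (with p < q) to q − p. For instance
  ∂MT = T − M.
This gives a 15×27 integer matrix of rank 13; reducing to Smith normal form yields diagonal entries (1,1,1,1,1,1,1,1,1,1,1,1,1).

The boundary map ∂_2: C_2 → C_1 sends each 2-simplex [p,q,r] to [q,r] − [p,r] + [p,q]. For instance
  ∂DJR = JR − DR + DJ,
  ∂AFR = FR − AR + AF.
As a 27×10 matrix over Z this has rank 10, with invariant factors (1,1,1,1,1,1,1,1,1,2).

Now H_k = ker ∂_k / im ∂_{k+1}, so:

  H_0: rank C_0 − rank ∂_1 = 15 − 13 = 2, and the invariant factors of ∂_1 are all 1, so H_0 = Z^2.
  H_1: rank ker ∂_1 − rank ∂_2 = (27 − 13) − 10 = 4, and ∂_2 has invariant factor 2 > 1, so H_1 = Z^4 × Z/2.
  H_2: rank ker ∂_2 − rank ∂_3 = (10 − 10) − 0 = 0, and there is no ∂_3, so H_2 = 0.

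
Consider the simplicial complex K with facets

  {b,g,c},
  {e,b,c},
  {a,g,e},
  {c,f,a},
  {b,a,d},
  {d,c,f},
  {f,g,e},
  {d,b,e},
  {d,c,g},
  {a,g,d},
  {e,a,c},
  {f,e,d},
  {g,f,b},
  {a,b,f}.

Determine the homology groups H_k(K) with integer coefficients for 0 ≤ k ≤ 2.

H_0 ≅ Z,  H_1 ≅ Z^2,  H_2 ≅ Z.

K has 7 vertices, 21 edges, 14 triangles.
rank ∂_0 = 0, rank ∂_1 = 6 ⇒ b_0 = 7 − 0 − 6 = 1; all invariant factors of ∂_1 are 1 so no torsion. So H_0 = Z.
rank ∂_1 = 6, rank ∂_2 = 13 ⇒ b_1 = 21 − 6 − 13 = 2; all invariant factors of ∂_2 are 1 so no torsion. So H_1 = Z^2.
rank ∂_2 = 13, rank ∂_3 = 0 ⇒ b_2 = 14 − 13 − 0 = 1. So H_2 = Z.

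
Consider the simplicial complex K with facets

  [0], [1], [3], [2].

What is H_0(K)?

Order the vertices as 0 < 1 < 2 < 3. Listing each simplex with vertices in this order, K has dimension 0 with simplices:

  0-simplices (4): [0], [1], [2], [3]

so the chain groups are C_0 ≅ Z^4.

Reading off H_k = ker ∂_k / im ∂_{k+1}:

  H_0: rank C_0 − rank ∂_1 = 4 − 0 = 4, and there is no ∂_1, so H_0 = Z^4.

H_0 = Z^4.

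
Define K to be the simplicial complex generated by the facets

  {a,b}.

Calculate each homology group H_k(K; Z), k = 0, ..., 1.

H_0 = Z,  H_1 = 0.

Order the vertices as a < b. Listing each simplex with vertices in this order, K has dimension 1 with simplices:

  0-simplices (2): a, b
  1-simplices (1): ab

so the chain groups are C_0 ≅ Z^2, C_1 ≅ Z^1.

∂_1: C_1 → C_0 sends each edge [p,q] (with p < q) to q − p. For instance
  ∂ab = b − a.
This gives a 2×1 integer matrix of rank 1; reducing to Smith normal form yields diagonal entries (1).

Reading off H_k = ker ∂_k / im ∂_{k+1}:

  H_0: rank C_0 − rank ∂_1 = 2 − 1 = 1, and the invariant factors of ∂_1 are all 1, so H_0 = Z.
  H_1: rank ker ∂_1 − rank ∂_2 = (1 − 1) − 0 = 0, and there is no ∂_2, so H_1 = 0.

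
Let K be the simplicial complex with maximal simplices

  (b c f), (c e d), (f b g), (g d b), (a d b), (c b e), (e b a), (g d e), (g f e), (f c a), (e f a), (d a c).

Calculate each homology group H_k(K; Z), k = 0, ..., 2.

H_0 ≅ Z,  H_1 ≅ Z/2,  H_2 = 0.

Order the vertices as a < b < c < d < e < f < g. Listing each simplex with vertices in this order, K has dimension 2 with simplices:

  0-simplices (7): a, b, c, d, e, f, g
  1-simplices (18): ab, ac, ad, ae, af, bc, bd, be, bf, bg, cd, ce, cf, de, dg, ef, eg, fg
  2-simplices (12): abd, abe, acd, acf, aef, bce, bcf, bdg, bfg, cde, deg, efg

Hence C_0 ≅ Z^7, C_1 ≅ Z^18, C_2 ≅ Z^12.

Boundary ∂_1: C_1 → C_0 is given by ∂[p,q] = [q] − [p].
The 7×18 boundary matrix has rank 6 and Smith normal form diag(1,1,1,1,1,1).

Boundary ∂_2: C_2 → C_1 maps a triangle to the signed sum of its edges. For instance
  ∂bdg = dg − bg + bd,
  ∂bfg = fg − bg + bf.
The 18×12 boundary matrix has rank 12 and Smith normal form diag(1,1,1,1,1,1,1,1,1,1,1,2).

Computing H_k = (kernel of ∂_k) / (image of ∂_{k+1}):

  H_0: rank C_0 − rank ∂_1 = 7 − 6 = 1, and the invariant factors of ∂_1 are all 1, so H_0 = Z.
  H_1: rank ker ∂_1 − rank ∂_2 = (18 − 6) − 12 = 0, and ∂_2 has invariant factor 2 > 1, so H_1 = Z/2.
  H_2: rank ker ∂_2 − rank ∂_3 = (12 − 12) − 0 = 0, and there is no ∂_3, so H_2 = 0.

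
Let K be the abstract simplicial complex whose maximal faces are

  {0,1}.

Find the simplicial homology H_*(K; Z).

Take the total order 0 < 1 on the vertex set. Then K (dimension 1) consists of the simplices:

  0-simplices (2): [0], [1]
  1-simplices (1): [0,1]

giving chain groups C_0 ≅ Z^2, C_1 ≅ Z^1.

∂_1: C_1 → C_0 maps an edge to its endpoints' difference, ∂[p,q] = q − p.
As a 2×1 matrix over Z this has rank 1, with invariant factors (1).

Reading off H_k = ker ∂_k / im ∂_{k+1}:

  H_0: rank C_0 − rank ∂_1 = 2 − 1 = 1, and the invariant factors of ∂_1 are all 1, so H_0 ≅ Z.
  H_1: rank ker ∂_1 − rank ∂_2 = (1 − 1) − 0 = 0, and there is no ∂_2, so H_1 ≅ 0.

H_0 ≅ Z,  H_1 = 0.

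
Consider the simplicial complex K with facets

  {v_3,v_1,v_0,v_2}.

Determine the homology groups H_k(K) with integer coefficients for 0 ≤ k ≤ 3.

H_0 ≅ Z,  H_1 = 0,  H_2 = 0,  H_3 = 0.

Take the total order v_0 < v_1 < v_2 < v_3 on the vertex set. Then K (dimension 3) consists of the simplices:

  0-simplices (4): [v_0], [v_1], [v_2], [v_3]
  1-simplices (6): [v_0,v_1], [v_0,v_2], [v_0,v_3], [v_1,v_2], [v_1,v_3], [v_2,v_3]
  2-simplices (4): [v_0,v_1,v_2], [v_0,v_1,v_3], [v_0,v_2,v_3], [v_1,v_2,v_3]
  3-simplices (1): [v_0,v_1,v_2,v_3]

Hence C_0 ≅ Z^4, C_1 ≅ Z^6, C_2 ≅ Z^4, C_3 ≅ Z^1.

Boundary ∂_1: C_1 → C_0 maps an edge to its endpoints' difference, ∂[p,q] = q − p.
As a 4×6 matrix over Z this has rank 3, with invariant factors (1,1,1).

∂_2: C_2 → C_1 acts by ∂[p,q,r] = [q,r] − [p,r] + [p,q]. For instance
  ∂[v_0,v_1,v_3] = [v_1,v_3] − [v_0,v_3] + [v_0,v_1],
  ∂[v_1,v_2,v_3] = [v_2,v_3] − [v_1,v_3] + [v_1,v_2].
The 6×4 boundary matrix has rank 3 and Smith normal form diag(1,1,1).

∂_3: C_3 → C_2 sends each 3-simplex σ to the alternating sum Σ_i (−1)^i (σ with its i-th vertex removed). For instance
  ∂[v_0,v_1,v_2,v_3] = [v_1,v_2,v_3] − [v_0,v_2,v_3] + [v_0,v_1,v_3] − [v_0,v_1,v_2].
The 4×1 boundary matrix has rank 1 and Smith normal form diag(1).

Now H_k = ker ∂_k / im ∂_{k+1}, so:

  H_0: rank C_0 − rank ∂_1 = 4 − 3 = 1, and the invariant factors of ∂_1 are all 1, so H_0 = Z.
  H_1: rank ker ∂_1 − rank ∂_2 = (6 − 3) − 3 = 0, and the invariant factors of ∂_2 are all 1, so H_1 = 0.
  H_2: rank ker ∂_2 − rank ∂_3 = (4 − 3) − 1 = 0, and the invariant factors of ∂_3 are all 1, so H_2 = 0.
  H_3: rank ker ∂_3 − rank ∂_4 = (1 − 1) − 0 = 0, and there is no ∂_4, so H_3 = 0.

As a check, the Euler characteristic is 4 − 6 + 4 − 1 = 1, which agrees with 1 − 0 + 0 − 0 = 1.
(K is a triangulation of the 3-simplex.)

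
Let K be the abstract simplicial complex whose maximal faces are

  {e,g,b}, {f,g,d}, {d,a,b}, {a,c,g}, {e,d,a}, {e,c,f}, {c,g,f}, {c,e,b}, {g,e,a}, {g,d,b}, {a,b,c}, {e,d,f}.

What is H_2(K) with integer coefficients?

H_2 ≅ 0.

We work with the vertex ordering a < b < c < d < e < f < g. The simplices of K, each written with vertices in increasing order, are:

  0-simplices (7): a, b, c, d, e, f, g
  1-simplices (18): ab, ac, ad, ae, ag, bc, bd, be, bg, ce, cf, cg, de, df, dg, ef, eg, fg
  2-simplices (12): abc, abd, acg, ade, aeg, bce, bdg, beg, cef, cfg, def, dfg

so the chain groups are C_0 ≅ Z^7, C_1 ≅ Z^18, C_2 ≅ Z^12.

Boundary ∂_1: C_1 → C_0 sends each edge [p,q] (with p < q) to q − p. For instance
  ∂fg = g − f.
The resulting 7×18 matrix has rank 6, and its Smith normal form has invariant factors (1,1,1,1,1,1).

∂_2: C_2 → C_1 maps a triangle to the signed sum of its edges. For instance
  ∂def = ef − df + de,
  ∂ade = de − ae + ad.
The 18×12 boundary matrix has rank 12 and Smith normal form diag(1,1,1,1,1,1,1,1,1,1,1,2).

Now H_k = ker ∂_k / im ∂_{k+1}, so:

  H_2: rank ker ∂_2 − rank ∂_3 = (12 − 12) − 0 = 0, and there is no ∂_3, so H_2 ≅ 0.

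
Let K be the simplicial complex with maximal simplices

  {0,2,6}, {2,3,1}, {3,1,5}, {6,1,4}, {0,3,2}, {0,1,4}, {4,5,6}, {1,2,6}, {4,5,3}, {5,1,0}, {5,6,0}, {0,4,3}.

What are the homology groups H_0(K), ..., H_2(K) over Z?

We work with the vertex ordering 0 < 1 < 2 < 3 < 4 < 5 < 6. The simplices of K, each written with vertices in increasing order, are:

  0-simplices (7): [0], [1], [2], [3], [4], [5], [6]
  1-simplices (18): [0,1], [0,2], [0,3], [0,4], [0,5], [0,6], [1,2], [1,3], [1,4], [1,5], [1,6], [2,3], [2,6], [3,4], [3,5], [4,5], [4,6], [5,6]
  2-simplices (12): [0,1,4], [0,1,5], [0,2,3], [0,2,6], [0,3,4], [0,5,6], [1,2,3], [1,2,6], [1,3,5], [1,4,6], [3,4,5], [4,5,6]

Hence C_0 ≅ Z^7, C_1 ≅ Z^18, C_2 ≅ Z^12.

The boundary map ∂_1: C_1 → C_0 maps an edge to its endpoints' difference, ∂[p,q] = q − p. For instance
  ∂[1,5] = [5] − [1].
This gives a 7×18 integer matrix of rank 6; reducing to Smith normal form yields diagonal entries (1,1,1,1,1,1).

The boundary map ∂_2: C_2 → C_1 sends each 2-simplex [p,q,r] to [q,r] − [p,r] + [p,q]. For instance
  ∂[0,2,6] = [2,6] − [0,6] + [0,2],
  ∂[4,5,6] = [5,6] − [4,6] + [4,5].
The 18×12 boundary matrix has rank 12 and Smith normal form diag(1,1,1,1,1,1,1,1,1,1,1,2).

Computing H_k = (kernel of ∂_k) / (image of ∂_{k+1}):

  H_0: rank C_0 − rank ∂_1 = 7 − 6 = 1, and the invariant factors of ∂_1 are all 1, so H_0 = Z.
  H_1: rank ker ∂_1 − rank ∂_2 = (18 − 6) − 12 = 0, and ∂_2 has invariant factor 2 > 1, so H_1 = Z/2.
  H_2: rank ker ∂_2 − rank ∂_3 = (12 − 12) − 0 = 0, and there is no ∂_3, so H_2 = 0.

H_0 = Z,  H_1 = Z/2,  H_2 = 0.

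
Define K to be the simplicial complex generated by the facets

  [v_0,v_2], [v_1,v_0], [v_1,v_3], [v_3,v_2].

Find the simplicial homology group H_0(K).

Fix the vertex order v_0 < v_1 < v_2 < v_3 and write every simplex with vertices in increasing order. Then dim K = 1 and the simplices of K are:

  0-simplices (4): [v_0], [v_1], [v_2], [v_3]
  1-simplices (4): [v_0,v_1], [v_0,v_2], [v_1,v_3], [v_2,v_3]

so the chain groups are C_0 ≅ Z^4, C_1 ≅ Z^4.

∂_1: C_1 → C_0 maps an edge to its endpoints' difference, ∂[p,q] = q − p. For instance
  ∂[v_2,v_3] = [v_3] − [v_2].
This gives a 4×4 integer matrix of rank 3; reducing to Smith normal form yields diagonal entries (1,1,1).

From H_k ≅ ker(∂_k) / im(∂_{k+1}) we obtain:

  H_0: rank C_0 − rank ∂_1 = 4 − 3 = 1, and the invariant factors of ∂_1 are all 1, so H_0 ≅ Z.

(K is a triangulation of the circle S^1.)

H_0 = Z.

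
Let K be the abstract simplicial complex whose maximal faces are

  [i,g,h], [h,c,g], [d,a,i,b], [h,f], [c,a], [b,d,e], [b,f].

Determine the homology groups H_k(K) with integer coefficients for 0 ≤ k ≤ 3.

H_0 = Z,  H_1 = Z^2,  H_2 = 0,  H_3 = 0.

Order the vertices as a < b < c < d < e < f < g < h < i. Listing each simplex with vertices in this order, K has dimension 3 with simplices:

  0-simplices (9): a, b, c, d, e, f, g, h, i
  1-simplices (16): ab, ac, ad, ai, bd, be, bf, bi, cg, ch, de, di, fh, gh, gi, hi
  2-simplices (7): abd, abi, adi, bde, bdi, cgh, ghi
  3-simplices (1): abdi

giving chain groups C_0 ≅ Z^9, C_1 ≅ Z^16, C_2 ≅ Z^7, C_3 ≅ Z^1.

The boundary map ∂_1: C_1 → C_0 is given by ∂[p,q] = [q] − [p].
This gives a 9×16 integer matrix of rank 8; reducing to Smith normal form yields diagonal entries (1,1,1,1,1,1,1,1).

∂_2: C_2 → C_1 acts by ∂[p,q,r] = [q,r] − [p,r] + [p,q]. For instance
  ∂adi = di − ai + ad,
  ∂abi = bi − ai + ab.
This gives a 16×7 integer matrix of rank 6; reducing to Smith normal form yields diagonal entries (1,1,1,1,1,1).

The boundary map ∂_3: C_3 → C_2 sends each 3-simplex σ to the alternating sum Σ_i (−1)^i (σ with its i-th vertex removed). For instance
  ∂abdi = bdi − adi + abi − abd.
The 7×1 boundary matrix has rank 1 and Smith normal form diag(1).

From H_k ≅ ker(∂_k) / im(∂_{k+1}) we obtain:

  H_0: rank C_0 − rank ∂_1 = 9 − 8 = 1, and the invariant factors of ∂_1 are all 1, so H_0 = Z.
  H_1: rank ker ∂_1 − rank ∂_2 = (16 − 8) − 6 = 2, and the invariant factors of ∂_2 are all 1, so H_1 = Z^2.
  H_2: rank ker ∂_2 − rank ∂_3 = (7 − 6) − 1 = 0, and the invariant factors of ∂_3 are all 1, so H_2 = 0.
  H_3: rank ker ∂_3 − rank ∂_4 = (1 − 1) − 0 = 0, and there is no ∂_4, so H_3 = 0.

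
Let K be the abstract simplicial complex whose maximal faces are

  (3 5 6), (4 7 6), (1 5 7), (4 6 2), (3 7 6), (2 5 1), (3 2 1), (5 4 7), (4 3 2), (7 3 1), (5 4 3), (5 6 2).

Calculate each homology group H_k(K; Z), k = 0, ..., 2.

H_0 = Z,  H_1 = Z/2,  H_2 = 0.

Order the vertices as 1 < 2 < 3 < 4 < 5 < 6 < 7. Listing each simplex with vertices in this order, K has dimension 2 with simplices:

  0-simplices (7): [1], [2], [3], [4], [5], [6], [7]
  1-simplices (18): [1,2], [1,3], [1,5], [1,7], [2,3], [2,4], [2,5], [2,6], [3,4], [3,5], [3,6], [3,7], [4,5], [4,6], [4,7], [5,6], [5,7], [6,7]
  2-simplices (12): [1,2,3], [1,2,5], [1,3,7], [1,5,7], [2,3,4], [2,4,6], [2,5,6], [3,4,5], [3,5,6], [3,6,7], [4,5,7], [4,6,7]

giving chain groups C_0 ≅ Z^7, C_1 ≅ Z^18, C_2 ≅ Z^12.

The boundary map ∂_1: C_1 → C_0 sends each edge [p,q] (with p < q) to q − p.
The 7×18 boundary matrix has rank 6 and Smith normal form diag(1,1,1,1,1,1).

∂_2: C_2 → C_1 maps a triangle to the signed sum of its edges. For instance
  ∂[2,5,6] = [5,6] − [2,6] + [2,5],
  ∂[1,5,7] = [5,7] − [1,7] + [1,5].
The 18×12 boundary matrix has rank 12 and Smith normal form diag(1,1,1,1,1,1,1,1,1,1,1,2).

From H_k ≅ ker(∂_k) / im(∂_{k+1}) we obtain:

  H_0: rank C_0 − rank ∂_1 = 7 − 6 = 1, and the invariant factors of ∂_1 are all 1, so H_0 ≅ Z.
  H_1: rank ker ∂_1 − rank ∂_2 = (18 − 6) − 12 = 0, and ∂_2 has invariant factor 2 > 1, so H_1 ≅ Z/2.
  H_2: rank ker ∂_2 − rank ∂_3 = (12 − 12) − 0 = 0, and there is no ∂_3, so H_2 ≅ 0.

As a check, the Euler characteristic is 7 − 18 + 12 = 1, which agrees with 1 − 0 + 0 = 1.
(K is a triangulation of the real projective plane RP^2.)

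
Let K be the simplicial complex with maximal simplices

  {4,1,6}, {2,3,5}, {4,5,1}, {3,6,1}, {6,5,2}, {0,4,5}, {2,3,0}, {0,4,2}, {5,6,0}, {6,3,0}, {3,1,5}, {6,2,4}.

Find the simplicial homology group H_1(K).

Order the vertices as 0 < 1 < 2 < 3 < 4 < 5 < 6. Listing each simplex with vertices in this order, K has dimension 2 with simplices:

  0-simplices (7): [0], [1], [2], [3], [4], [5], [6]
  1-simplices (18): [0,2], [0,3], [0,4], [0,5], [0,6], [1,3], [1,4], [1,5], [1,6], [2,3], [2,4], [2,5], [2,6], [3,5], [3,6], [4,5], [4,6], [5,6]
  2-simplices (12): [0,2,3], [0,2,4], [0,3,6], [0,4,5], [0,5,6], [1,3,5], [1,3,6], [1,4,5], [1,4,6], [2,3,5], [2,4,6], [2,5,6]

Hence C_0 ≅ Z^7, C_1 ≅ Z^18, C_2 ≅ Z^12.

The boundary map ∂_1: C_1 → C_0 sends each edge [p,q] (with p < q) to q − p. For instance
  ∂[3,5] = [5] − [3].
As a 7×18 matrix over Z this has rank 6, with invariant factors (1,1,1,1,1,1).

∂_2: C_2 → C_1 acts by ∂[p,q,r] = [q,r] − [p,r] + [p,q]. For instance
  ∂[1,4,5] = [4,5] − [1,5] + [1,4],
  ∂[1,4,6] = [4,6] − [1,6] + [1,4].
This gives a 18×12 integer matrix of rank 12; reducing to Smith normal form yields diagonal entries (1,1,1,1,1,1,1,1,1,1,1,2).

Now H_k = ker ∂_k / im ∂_{k+1}, so:

  H_1: rank ker ∂_1 − rank ∂_2 = (18 − 6) − 12 = 0, and ∂_2 has invariant factor 2 > 1, so H_1 ≅ Z_2.

H_1 ≅ Z_2.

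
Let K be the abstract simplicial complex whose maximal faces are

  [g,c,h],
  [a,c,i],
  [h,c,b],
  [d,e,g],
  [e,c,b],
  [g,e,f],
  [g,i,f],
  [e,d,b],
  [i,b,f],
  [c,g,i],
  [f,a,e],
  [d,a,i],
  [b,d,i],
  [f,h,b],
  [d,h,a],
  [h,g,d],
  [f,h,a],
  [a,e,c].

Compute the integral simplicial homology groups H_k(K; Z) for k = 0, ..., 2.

H_0 ≅ Z,  H_1 ≅ Z^2,  H_2 ≅ Z.

Fix the vertex order a < b < c < d < e < f < g < h < i and write every simplex with vertices in increasing order. Then dim K = 2 and the simplices of K are:

  0-simplices (9): a, b, c, d, e, f, g, h, i
  1-simplices (27): ac, ad, ae, af, ah, ai, bc, bd, be, bf, bh, bi, ce, cg, ch, ci, de, dg, dh, di, ef, eg, fg, fh, fi, gh, gi
  2-simplices (18): ace, aci, adh, adi, aef, afh, bce, bch, bde, bdi, bfh, bfi, cgh, cgi, deg, dgh, efg, fgi

Hence C_0 ≅ Z^9, C_1 ≅ Z^27, C_2 ≅ Z^18.

Boundary ∂_1: C_1 → C_0 maps an edge to its endpoints' difference, ∂[p,q] = q − p. For instance
  ∂be = e − b.
This gives a 9×27 integer matrix of rank 8; reducing to Smith normal form yields diagonal entries (1,1,1,1,1,1,1,1).

The boundary map ∂_2: C_2 → C_1 acts by ∂[p,q,r] = [q,r] − [p,r] + [p,q]. For instance
  ∂efg = fg − eg + ef,
  ∂bfi = fi − bi + bf.
The 27×18 boundary matrix has rank 17 and Smith normal form diag(1,1,1,1,1,1,1,1,1,1,1,1,1,1,1,1,1).

Computing H_k = (kernel of ∂_k) / (image of ∂_{k+1}):

  H_0: rank C_0 − rank ∂_1 = 9 − 8 = 1, and the invariant factors of ∂_1 are all 1, so H_0 ≅ Z.
  H_1: rank ker ∂_1 − rank ∂_2 = (27 − 8) − 17 = 2, and the invariant factors of ∂_2 are all 1, so H_1 ≅ Z^2.
  H_2: rank ker ∂_2 − rank ∂_3 = (18 − 17) − 0 = 1, and there is no ∂_3, so H_2 ≅ Z.

As a check, the Euler characteristic is 9 − 27 + 18 = 0, which agrees with 1 − 2 + 1 = 0.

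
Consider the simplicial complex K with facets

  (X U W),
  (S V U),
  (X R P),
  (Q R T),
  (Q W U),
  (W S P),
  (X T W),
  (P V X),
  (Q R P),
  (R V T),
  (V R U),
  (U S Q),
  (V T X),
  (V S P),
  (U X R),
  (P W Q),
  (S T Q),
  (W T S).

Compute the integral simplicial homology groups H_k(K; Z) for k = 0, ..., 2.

Order the vertices as P < Q < R < S < T < U < V < W < X. Listing each simplex with vertices in this order, K has dimension 2 with simplices:

  0-simplices (9): P, Q, R, S, T, U, V, W, X
  1-simplices (27): PQ, PR, PS, PV, PW, PX, QR, QS, QT, QU, QW, RT, RU, RV, RX, ST, SU, SV, SW, TV, TW, TX, UV, UW, UX, VX, WX
  2-simplices (18): PQR, PQW, PRX, PSV, PSW, PVX, QRT, QST, QSU, QUW, RTV, RUV, RUX, STW, SUV, TVX, TWX, UWX

so the chain groups are C_0 ≅ Z^9, C_1 ≅ Z^27, C_2 ≅ Z^18.

The boundary map ∂_1: C_1 → C_0 is given by ∂[p,q] = [q] − [p].
As a 9×27 matrix over Z this has rank 8, with invariant factors (1,1,1,1,1,1,1,1).

Boundary ∂_2: C_2 → C_1 maps a triangle to the signed sum of its edges. For instance
  ∂PQR = QR − PR + PQ,
  ∂PVX = VX − PX + PV.
As a 27×18 matrix over Z this has rank 18, with invariant factors (1,1,1,1,1,1,1,1,1,1,1,1,1,1,1,1,1,2).

Reading off H_k = ker ∂_k / im ∂_{k+1}:

  H_0: rank C_0 − rank ∂_1 = 9 − 8 = 1, and the invariant factors of ∂_1 are all 1, so H_0 ≅ Z.
  H_1: rank ker ∂_1 − rank ∂_2 = (27 − 8) − 18 = 1, and ∂_2 has invariant factor 2 > 1, so H_1 ≅ Z × Z/2.
  H_2: rank ker ∂_2 − rank ∂_3 = (18 − 18) − 0 = 0, and there is no ∂_3, so H_2 ≅ 0.

As a check, the Euler characteristic is 9 − 27 + 18 = 0, which agrees with 1 − 1 + 0 = 0.

H_0 = Z,  H_1 = Z × Z/2,  H_2 = 0.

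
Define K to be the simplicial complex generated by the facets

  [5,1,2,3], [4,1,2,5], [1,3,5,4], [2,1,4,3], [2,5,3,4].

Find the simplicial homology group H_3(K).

H_3 = Z.

Fix the vertex order 1 < 2 < 3 < 4 < 5 and write every simplex with vertices in increasing order. Then dim K = 3 and the simplices of K are:

  0-simplices (5): [1], [2], [3], [4], [5]
  1-simplices (10): [1,2], [1,3], [1,4], [1,5], [2,3], [2,4], [2,5], [3,4], [3,5], [4,5]
  2-simplices (10): [1,2,3], [1,2,4], [1,2,5], [1,3,4], [1,3,5], [1,4,5], [2,3,4], [2,3,5], [2,4,5], [3,4,5]
  3-simplices (5): [1,2,3,4], [1,2,3,5], [1,2,4,5], [1,3,4,5], [2,3,4,5]

giving chain groups C_0 ≅ Z^5, C_1 ≅ Z^10, C_2 ≅ Z^10, C_3 ≅ Z^5.

The boundary map ∂_1: C_1 → C_0 sends each edge [p,q] (with p < q) to q − p.
As a 5×10 matrix over Z this has rank 4, with invariant factors (1,1,1,1).

Boundary ∂_2: C_2 → C_1 sends each 2-simplex [p,q,r] to [q,r] − [p,r] + [p,q]. For instance
  ∂[3,4,5] = [4,5] − [3,5] + [3,4],
  ∂[1,4,5] = [4,5] − [1,5] + [1,4].
As a 10×10 matrix over Z this has rank 6, with invariant factors (1,1,1,1,1,1).

∂_3: C_3 → C_2 sends each 3-simplex σ to the alternating sum Σ_i (−1)^i (σ with its i-th vertex removed). For instance
  ∂[1,2,4,5] = [2,4,5] − [1,4,5] + [1,2,5] − [1,2,4],
  ∂[1,2,3,5] = [2,3,5] − [1,3,5] + [1,2,5] − [1,2,3].
As a 10×5 matrix over Z this has rank 4, with invariant factors (1,1,1,1).

From H_k ≅ ker(∂_k) / im(∂_{k+1}) we obtain:

  H_3: rank ker ∂_3 − rank ∂_4 = (5 − 4) − 0 = 1, and there is no ∂_4, so H_3 ≅ Z.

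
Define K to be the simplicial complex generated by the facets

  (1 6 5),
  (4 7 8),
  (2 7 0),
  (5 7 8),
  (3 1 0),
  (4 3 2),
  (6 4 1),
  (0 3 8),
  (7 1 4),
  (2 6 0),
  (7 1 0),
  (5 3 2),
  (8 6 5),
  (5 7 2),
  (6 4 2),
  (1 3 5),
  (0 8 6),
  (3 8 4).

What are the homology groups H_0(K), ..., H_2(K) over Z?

We work with the vertex ordering 0 < 1 < 2 < 3 < 4 < 5 < 6 < 7 < 8. The simplices of K, each written with vertices in increasing order, are:

  0-simplices (9): [0], [1], [2], [3], [4], [5], [6], [7], [8]
  1-simplices (27): (27 of them)
  2-simplices (18): [0,1,3], [0,1,7], [0,2,6], [0,2,7], [0,3,8], [0,6,8], [1,3,5], [1,4,6], [1,4,7], [1,5,6], [2,3,4], [2,3,5], [2,4,6], [2,5,7], [3,4,8], [4,7,8], [5,6,8], [5,7,8]

giving chain groups C_0 ≅ Z^9, C_1 ≅ Z^27, C_2 ≅ Z^18.

∂_1: C_1 → C_0 maps an edge to its endpoints' difference, ∂[p,q] = q − p.
This gives a 9×27 integer matrix of rank 8; reducing to Smith normal form yields diagonal entries (1,1,1,1,1,1,1,1).

The boundary map ∂_2: C_2 → C_1 acts by ∂[p,q,r] = [q,r] − [p,r] + [p,q]. For instance
  ∂[2,4,6] = [4,6] − [2,6] + [2,4],
  ∂[1,3,5] = [3,5] − [1,5] + [1,3].
This gives a 27×18 integer matrix of rank 17; reducing to Smith normal form yields diagonal entries (1,1,1,1,1,1,1,1,1,1,1,1,1,1,1,1,1).

Reading off H_k = ker ∂_k / im ∂_{k+1}:

  H_0: rank C_0 − rank ∂_1 = 9 − 8 = 1, and the invariant factors of ∂_1 are all 1, so H_0 = Z.
  H_1: rank ker ∂_1 − rank ∂_2 = (27 − 8) − 17 = 2, and the invariant factors of ∂_2 are all 1, so H_1 = Z^2.
  H_2: rank ker ∂_2 − rank ∂_3 = (18 − 17) − 0 = 1, and there is no ∂_3, so H_2 = Z.

(K is a triangulation of the torus T^2.)

H_0 ≅ Z,  H_1 ≅ Z^2,  H_2 ≅ Z.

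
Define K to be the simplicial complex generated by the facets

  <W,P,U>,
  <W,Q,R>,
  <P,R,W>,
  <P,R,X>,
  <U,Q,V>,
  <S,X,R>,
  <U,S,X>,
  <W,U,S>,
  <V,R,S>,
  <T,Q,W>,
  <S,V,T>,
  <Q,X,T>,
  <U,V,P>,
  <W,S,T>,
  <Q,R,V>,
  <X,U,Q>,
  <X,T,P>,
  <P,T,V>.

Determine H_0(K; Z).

Order the vertices as P < Q < R < S < T < U < V < W < X. Listing each simplex with vertices in this order, K has dimension 2 with simplices:

  0-simplices (9): P, Q, R, S, T, U, V, W, X
  1-simplices (27): PR, PT, PU, PV, PW, PX, QR, QT, QU, QV, QW, QX, RS, RV, RW, RX, ST, SU, SV, SW, SX, TV, TW, TX, UV, UW, UX
  2-simplices (18): PRW, PRX, PTV, PTX, PUV, PUW, QRV, QRW, QTW, QTX, QUV, QUX, RSV, RSX, STV, STW, SUW, SUX

so the chain groups are C_0 ≅ Z^9, C_1 ≅ Z^27, C_2 ≅ Z^18.

∂_1: C_1 → C_0 maps an edge to its endpoints' difference, ∂[p,q] = q − p.
This gives a 9×27 integer matrix of rank 8; reducing to Smith normal form yields diagonal entries (1,1,1,1,1,1,1,1).

∂_2: C_2 → C_1 acts by ∂[p,q,r] = [q,r] − [p,r] + [p,q]. For instance
  ∂QUV = UV − QV + QU,
  ∂SUX = UX − SX + SU.
As a 27×18 matrix over Z this has rank 17, with invariant factors (1,1,1,1,1,1,1,1,1,1,1,1,1,1,1,1,1).

From H_k ≅ ker(∂_k) / im(∂_{k+1}) we obtain:

  H_0: rank C_0 − rank ∂_1 = 9 − 8 = 1, and the invariant factors of ∂_1 are all 1, so H_0 ≅ Z.

H_0 = Z.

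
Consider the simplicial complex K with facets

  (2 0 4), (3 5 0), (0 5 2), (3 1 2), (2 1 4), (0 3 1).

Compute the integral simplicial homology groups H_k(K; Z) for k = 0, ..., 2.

Order the vertices as 0 < 1 < 2 < 3 < 4 < 5. Listing each simplex with vertices in this order, K has dimension 2 with simplices:

  0-simplices (6): [0], [1], [2], [3], [4], [5]
  1-simplices (12): [0,1], [0,2], [0,3], [0,4], [0,5], [1,2], [1,3], [1,4], [2,3], [2,4], [2,5], [3,5]
  2-simplices (6): [0,1,3], [0,2,4], [0,2,5], [0,3,5], [1,2,3], [1,2,4]

Hence C_0 ≅ Z^6, C_1 ≅ Z^12, C_2 ≅ Z^6.

Boundary ∂_1: C_1 → C_0 is given by ∂[p,q] = [q] − [p].
As a 6×12 matrix over Z this has rank 5, with invariant factors (1,1,1,1,1).

The boundary map ∂_2: C_2 → C_1 maps a triangle to the signed sum of its edges. For instance
  ∂[1,2,4] = [2,4] − [1,4] + [1,2],
  ∂[0,3,5] = [3,5] − [0,5] + [0,3].
As a 12×6 matrix over Z this has rank 6, with invariant factors (1,1,1,1,1,1).

Computing H_k = (kernel of ∂_k) / (image of ∂_{k+1}):

  H_0: rank C_0 − rank ∂_1 = 6 − 5 = 1, and the invariant factors of ∂_1 are all 1, so H_0 ≅ Z.
  H_1: rank ker ∂_1 − rank ∂_2 = (12 − 5) − 6 = 1, and the invariant factors of ∂_2 are all 1, so H_1 ≅ Z.
  H_2: rank ker ∂_2 − rank ∂_3 = (6 − 6) − 0 = 0, and there is no ∂_3, so H_2 ≅ 0.

(K is a triangulation of the cylinder S^1 x I.)

H_0 = Z,  H_1 = Z,  H_2 = 0.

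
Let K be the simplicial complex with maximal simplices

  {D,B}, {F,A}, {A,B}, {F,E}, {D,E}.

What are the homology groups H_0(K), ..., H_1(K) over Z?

We work with the vertex ordering A < B < D < E < F. The simplices of K, each written with vertices in increasing order, are:

  0-simplices (5): A, B, D, E, F
  1-simplices (5): AB, AF, BD, DE, EF

so the chain groups are C_0 ≅ Z^5, C_1 ≅ Z^5.

∂_1: C_1 → C_0 maps an edge to its endpoints' difference, ∂[p,q] = q − p. For instance
  ∂AF = F − A.
The 5×5 boundary matrix has rank 4 and Smith normal form diag(1,1,1,1).

From H_k ≅ ker(∂_k) / im(∂_{k+1}) we obtain:

  H_0: rank C_0 − rank ∂_1 = 5 − 4 = 1, and the invariant factors of ∂_1 are all 1, so H_0 = Z.
  H_1: rank ker ∂_1 − rank ∂_2 = (5 − 4) − 0 = 1, and there is no ∂_2, so H_1 = Z.

As a check, the Euler characteristic is 5 − 5 = 0, which agrees with 1 − 1 = 0.
(K is a triangulation of the circle S^1.)

H_0 ≅ Z,  H_1 ≅ Z.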